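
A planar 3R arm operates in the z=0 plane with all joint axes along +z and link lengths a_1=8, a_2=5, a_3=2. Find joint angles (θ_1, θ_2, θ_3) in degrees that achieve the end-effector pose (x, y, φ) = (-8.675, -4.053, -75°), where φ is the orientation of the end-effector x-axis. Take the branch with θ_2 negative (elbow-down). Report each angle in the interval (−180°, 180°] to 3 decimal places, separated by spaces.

wrist centre = target − a_3·(cos φ, sin φ) = (-9.1926, -2.1211)
cos θ_2 = (89.0039−8²−5²)/(2·8·5) = 0.0000; θ_2 = -89.9972° (elbow-down)
β = atan2(-2.1211,-9.1926) = -167.0067°; ψ = atan2(-5.0000,8.0002) = -32.0046°
θ_1 = β − ψ = -135.0021°
θ_3 = φ − θ_1 − θ_2 = 149.9994° (wrapped to (-180°,180°])

-135.002 -89.997 149.999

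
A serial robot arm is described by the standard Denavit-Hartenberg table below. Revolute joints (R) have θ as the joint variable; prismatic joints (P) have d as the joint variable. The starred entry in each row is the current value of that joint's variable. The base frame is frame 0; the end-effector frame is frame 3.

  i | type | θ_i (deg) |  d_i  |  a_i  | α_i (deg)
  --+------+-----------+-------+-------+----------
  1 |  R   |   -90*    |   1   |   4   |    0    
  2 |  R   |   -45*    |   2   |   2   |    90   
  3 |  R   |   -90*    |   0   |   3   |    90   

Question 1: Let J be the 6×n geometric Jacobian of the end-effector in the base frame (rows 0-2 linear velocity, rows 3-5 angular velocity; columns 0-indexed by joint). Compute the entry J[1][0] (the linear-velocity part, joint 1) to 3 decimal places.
-1.414

axis z_0 = ẑ; lever o_n−o_0 = (-1.4142,-5.4142,0.0000)
cross product → J_v[:, 0] = (5.4142,-1.4142,0.0000)
J_ω[:, 0] = z_0
entry J[1][0] = -1.4142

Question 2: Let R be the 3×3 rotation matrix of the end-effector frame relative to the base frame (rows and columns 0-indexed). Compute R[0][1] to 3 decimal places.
End-effector y-axis (col 1 of R) = (-0.7071,0.7071,0.0000)
R[0][1] = -0.7071

-0.707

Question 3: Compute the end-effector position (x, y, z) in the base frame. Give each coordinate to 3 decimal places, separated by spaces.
after link 1: o_1 = (0.0000, -4.0000, 1.0000)
after link 2: o_2 = (-1.4142, -5.4142, 3.0000)
after link 3: o_3 = (-1.4142, -5.4142, 0.0000)

-1.414 -5.414 0.000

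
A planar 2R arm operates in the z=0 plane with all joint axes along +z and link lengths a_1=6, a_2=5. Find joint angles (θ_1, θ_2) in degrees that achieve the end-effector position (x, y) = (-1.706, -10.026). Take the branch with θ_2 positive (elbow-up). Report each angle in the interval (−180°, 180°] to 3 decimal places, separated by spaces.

cos θ_2 = (103.4311−6²−5²)/(2·6·5) = 0.7072; θ_2 = 44.9936° (elbow-up)
β = atan2(-10.0260,-1.7060) = -99.6568°; ψ = atan2(3.5351,9.5359) = 20.3407°
θ_1 = β − ψ = -119.9975°

-119.997 44.994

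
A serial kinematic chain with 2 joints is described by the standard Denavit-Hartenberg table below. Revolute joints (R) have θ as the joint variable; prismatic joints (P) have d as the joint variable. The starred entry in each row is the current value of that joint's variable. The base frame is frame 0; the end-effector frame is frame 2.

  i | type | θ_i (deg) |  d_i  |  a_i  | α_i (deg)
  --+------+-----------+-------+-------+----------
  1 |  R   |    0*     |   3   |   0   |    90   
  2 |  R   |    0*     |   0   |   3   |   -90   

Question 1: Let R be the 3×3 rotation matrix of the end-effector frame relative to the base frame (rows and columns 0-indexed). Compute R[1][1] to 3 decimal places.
End-effector y-axis (col 1 of R) = (0.0000,1.0000,0.0000)
R[1][1] = 1.0000

1.000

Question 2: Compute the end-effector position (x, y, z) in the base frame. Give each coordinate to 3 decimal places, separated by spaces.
after link 1: o_1 = (0.0000, 0.0000, 3.0000)
after link 2: o_2 = (3.0000, 0.0000, 3.0000)

3.000 0.000 3.000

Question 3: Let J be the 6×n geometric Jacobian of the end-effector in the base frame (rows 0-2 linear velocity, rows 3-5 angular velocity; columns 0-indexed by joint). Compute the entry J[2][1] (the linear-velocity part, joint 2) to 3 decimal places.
3.000

axis z_1 = (0.0000,-1.0000,0.0000); lever o_n−o_1 = (3.0000,0.0000,0.0000)
cross product → J_v[:, 1] = (-0.0000,0.0000,3.0000)
J_ω[:, 1] = z_1
entry J[2][1] = 3.0000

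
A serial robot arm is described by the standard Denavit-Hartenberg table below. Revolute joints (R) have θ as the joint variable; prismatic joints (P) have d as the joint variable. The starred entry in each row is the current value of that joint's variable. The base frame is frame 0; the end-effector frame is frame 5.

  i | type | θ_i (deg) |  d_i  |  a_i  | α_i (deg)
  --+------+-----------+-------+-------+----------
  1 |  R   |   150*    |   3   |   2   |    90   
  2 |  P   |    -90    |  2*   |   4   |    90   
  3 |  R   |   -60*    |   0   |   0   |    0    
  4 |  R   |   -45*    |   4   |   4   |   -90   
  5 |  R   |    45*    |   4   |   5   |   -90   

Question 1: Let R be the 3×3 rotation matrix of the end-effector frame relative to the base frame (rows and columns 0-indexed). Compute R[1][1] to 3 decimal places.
0.224

End-effector y-axis (col 1 of R) = (0.1294,0.2241,0.9659)
R[1][1] = 0.2241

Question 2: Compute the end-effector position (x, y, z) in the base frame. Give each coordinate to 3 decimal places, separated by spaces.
after link 1: o_1 = (-1.7321, 1.0000, 3.0000)
after link 2: o_2 = (-0.7321, 2.7321, -1.0000)
after link 3: o_3 = (-0.7321, 2.7321, -1.0000)
after link 4: o_4 = (0.8002, -2.6140, 0.0353)
after link 5: o_5 = (-4.4868, -4.7004, -2.9134)

-4.487 -4.700 -2.913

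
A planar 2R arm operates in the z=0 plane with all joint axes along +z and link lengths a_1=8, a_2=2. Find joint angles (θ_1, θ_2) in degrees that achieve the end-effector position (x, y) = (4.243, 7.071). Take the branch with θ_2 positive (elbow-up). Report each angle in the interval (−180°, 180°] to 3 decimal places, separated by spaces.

cos θ_2 = (68.0021−8²−2²)/(2·8·2) = 0.0001; θ_2 = 89.9963° (elbow-up)
β = atan2(7.0710,4.2430) = 59.0339°; ψ = atan2(2.0000,8.0001) = 14.0360°
θ_1 = β − ψ = 44.9978°

44.998 89.996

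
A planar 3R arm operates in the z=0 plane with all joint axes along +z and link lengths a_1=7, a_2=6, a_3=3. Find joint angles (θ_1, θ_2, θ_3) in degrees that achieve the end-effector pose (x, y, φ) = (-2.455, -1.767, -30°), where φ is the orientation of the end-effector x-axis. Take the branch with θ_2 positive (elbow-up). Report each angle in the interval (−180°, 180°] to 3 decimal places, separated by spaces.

wrist centre = target − a_3·(cos φ, sin φ) = (-5.0531, -0.2670)
cos θ_2 = (25.6049−7²−6²)/(2·7·6) = -0.7071; θ_2 = 134.9982° (elbow-up)
β = atan2(-0.2670,-5.0531) = -176.9754°; ψ = atan2(4.2428,2.7575) = 56.9791°
θ_1 = β − ψ = -233.9544°
θ_3 = φ − θ_1 − θ_2 = 68.9562° (wrapped to (-180°,180°])

126.046 134.998 68.956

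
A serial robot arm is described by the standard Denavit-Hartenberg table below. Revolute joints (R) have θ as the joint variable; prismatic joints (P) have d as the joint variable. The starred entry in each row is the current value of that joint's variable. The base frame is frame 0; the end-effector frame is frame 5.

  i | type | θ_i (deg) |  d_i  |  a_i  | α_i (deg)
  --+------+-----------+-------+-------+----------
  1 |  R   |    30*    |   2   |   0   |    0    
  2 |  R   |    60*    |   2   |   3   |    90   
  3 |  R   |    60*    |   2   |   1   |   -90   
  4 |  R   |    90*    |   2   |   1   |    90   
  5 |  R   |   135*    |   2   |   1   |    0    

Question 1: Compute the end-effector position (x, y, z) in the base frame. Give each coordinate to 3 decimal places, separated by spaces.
after link 1: o_1 = (0.0000, 0.0000, 2.0000)
after link 2: o_2 = (0.0000, 3.0000, 4.0000)
after link 3: o_3 = (2.0000, 3.5000, 4.8660)
after link 4: o_4 = (1.0000, 1.7679, 5.8660)
after link 5: o_5 = (1.7071, 2.1556, 7.9516)

1.707 2.156 7.952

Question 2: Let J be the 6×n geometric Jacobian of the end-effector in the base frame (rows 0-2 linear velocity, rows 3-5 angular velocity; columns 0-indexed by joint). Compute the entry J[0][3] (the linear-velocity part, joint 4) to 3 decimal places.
axis z_3 = (-0.0000,-0.8660,0.5000); lever o_n−o_3 = (-0.2929,-1.3444,3.0856)
cross product → J_v[:, 3] = (-2.0000,-0.1464,-0.2537)
J_ω[:, 3] = z_3
entry J[0][3] = -2.0000

-2.000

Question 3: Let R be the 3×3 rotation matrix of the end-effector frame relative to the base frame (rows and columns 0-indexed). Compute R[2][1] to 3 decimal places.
End-effector y-axis (col 1 of R) = (0.7071,0.6124,-0.3536)
R[2][1] = -0.3536

-0.354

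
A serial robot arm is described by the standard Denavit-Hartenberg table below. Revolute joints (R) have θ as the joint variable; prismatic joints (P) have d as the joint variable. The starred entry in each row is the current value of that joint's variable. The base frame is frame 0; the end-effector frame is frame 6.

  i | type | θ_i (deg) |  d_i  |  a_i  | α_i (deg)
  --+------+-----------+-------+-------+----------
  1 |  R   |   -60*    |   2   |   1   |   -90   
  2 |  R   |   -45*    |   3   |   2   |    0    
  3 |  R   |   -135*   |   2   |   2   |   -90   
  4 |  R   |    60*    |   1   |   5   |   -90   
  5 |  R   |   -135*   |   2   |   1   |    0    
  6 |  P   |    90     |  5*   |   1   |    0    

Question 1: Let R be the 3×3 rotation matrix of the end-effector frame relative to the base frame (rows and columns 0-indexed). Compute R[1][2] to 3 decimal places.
End-effector z-axis (col 2 of R) = (-0.0000,-1.0000,-0.0000)
R[1][2] = -1.0000

-1.000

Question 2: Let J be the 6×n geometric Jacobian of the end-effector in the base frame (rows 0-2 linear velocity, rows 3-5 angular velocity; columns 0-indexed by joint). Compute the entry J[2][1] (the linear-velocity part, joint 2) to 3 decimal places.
axis z_1 = (0.8660,0.5000,0.0000); lever o_n−o_1 = (-0.9628,-3.9927,3.8284)
cross product → J_v[:, 1] = (1.9142,-3.3155,-2.9764)
J_ω[:, 1] = z_1
entry J[2][1] = -2.9764

-2.976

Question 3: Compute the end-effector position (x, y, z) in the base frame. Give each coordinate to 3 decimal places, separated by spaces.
-0.463 -4.859 5.828

after link 1: o_1 = (0.5000, -0.8660, 2.0000)
after link 2: o_2 = (3.8052, -0.5908, 3.4142)
after link 3: o_3 = (4.5372, 2.1413, 3.4142)
after link 4: o_4 = (-0.4628, 2.1413, 4.4142)
after link 5: o_5 = (0.2443, 0.1413, 5.1213)
after link 6: o_6 = (-0.4628, -4.8587, 5.8284)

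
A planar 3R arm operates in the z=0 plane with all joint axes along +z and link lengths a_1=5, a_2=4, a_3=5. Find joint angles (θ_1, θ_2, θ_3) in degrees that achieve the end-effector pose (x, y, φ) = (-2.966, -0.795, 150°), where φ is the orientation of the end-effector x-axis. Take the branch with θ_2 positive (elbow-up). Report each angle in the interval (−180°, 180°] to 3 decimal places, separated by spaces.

wrist centre = target − a_3·(cos φ, sin φ) = (1.3641, -3.2950)
cos θ_2 = (12.7179−5²−4²)/(2·5·4) = -0.7071; θ_2 = 134.9957° (elbow-up)
β = atan2(-3.2950,1.3641) = -67.5105°; ψ = atan2(2.8286,2.1718) = 52.4835°
θ_1 = β − ψ = -119.9940°
θ_3 = φ − θ_1 − θ_2 = 134.9983° (wrapped to (-180°,180°])

-119.994 134.996 134.998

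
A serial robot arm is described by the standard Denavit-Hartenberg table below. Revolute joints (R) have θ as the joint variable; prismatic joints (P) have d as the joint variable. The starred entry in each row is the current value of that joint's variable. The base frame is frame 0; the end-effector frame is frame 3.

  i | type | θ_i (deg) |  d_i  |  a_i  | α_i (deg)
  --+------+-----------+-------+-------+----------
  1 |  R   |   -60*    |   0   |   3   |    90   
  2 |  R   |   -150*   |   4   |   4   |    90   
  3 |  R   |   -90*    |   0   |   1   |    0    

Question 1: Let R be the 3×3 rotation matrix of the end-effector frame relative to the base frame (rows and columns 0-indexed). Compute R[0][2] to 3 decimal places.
-0.250

End-effector z-axis (col 2 of R) = (-0.2500,0.4330,0.8660)
R[0][2] = -0.2500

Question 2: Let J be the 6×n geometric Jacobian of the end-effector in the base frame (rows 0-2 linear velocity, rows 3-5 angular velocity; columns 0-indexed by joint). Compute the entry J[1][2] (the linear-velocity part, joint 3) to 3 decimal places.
axis z_2 = (-0.2500,0.4330,0.8660); lever o_n−o_2 = (0.8660,0.5000,0.0000)
cross product → J_v[:, 2] = (-0.4330,0.7500,-0.5000)
J_ω[:, 2] = z_2
entry J[1][2] = 0.7500

0.750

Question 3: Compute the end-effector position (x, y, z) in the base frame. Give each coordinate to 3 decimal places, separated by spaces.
-2.830 -1.098 -2.000

after link 1: o_1 = (1.5000, -2.5981, 0.0000)
after link 2: o_2 = (-3.6962, -1.5981, -2.0000)
after link 3: o_3 = (-2.8301, -1.0981, -2.0000)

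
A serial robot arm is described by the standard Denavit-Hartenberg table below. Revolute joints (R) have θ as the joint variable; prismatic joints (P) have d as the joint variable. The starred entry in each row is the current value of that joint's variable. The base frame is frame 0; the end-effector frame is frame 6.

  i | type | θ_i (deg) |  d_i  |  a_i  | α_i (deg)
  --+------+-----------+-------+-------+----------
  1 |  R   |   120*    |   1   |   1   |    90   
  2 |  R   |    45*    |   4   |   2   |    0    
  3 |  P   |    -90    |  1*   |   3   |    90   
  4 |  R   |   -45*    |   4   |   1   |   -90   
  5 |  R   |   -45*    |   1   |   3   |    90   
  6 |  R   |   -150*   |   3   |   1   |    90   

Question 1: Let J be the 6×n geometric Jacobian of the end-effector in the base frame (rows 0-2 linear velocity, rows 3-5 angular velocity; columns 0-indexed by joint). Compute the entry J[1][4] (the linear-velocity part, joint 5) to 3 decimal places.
-0.087

axis z_4 = (0.3624,0.7866,-0.5000); lever o_n−o_4 = (1.9928,-1.8785,-2.5108)
cross product → J_v[:, 4] = (-2.9141,-0.0865,-2.2481)
J_ω[:, 4] = z_4
entry J[1][4] = -0.0865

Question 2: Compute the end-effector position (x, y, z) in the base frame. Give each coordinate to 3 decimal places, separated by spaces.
4.607 2.179 -5.546

after link 1: o_1 = (-0.5000, 0.8660, 1.0000)
after link 2: o_2 = (2.2570, 4.0908, 2.4142)
after link 3: o_3 = (2.0624, 6.4279, 0.2929)
after link 4: o_4 = (2.6142, 4.0579, -3.0355)
after link 5: o_5 = (1.8972, 3.7139, -6.0962)
after link 6: o_6 = (4.6070, 2.1794, -5.5463)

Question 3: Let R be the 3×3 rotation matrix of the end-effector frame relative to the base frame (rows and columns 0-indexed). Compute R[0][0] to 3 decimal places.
0.130

End-effector x-axis (col 0 of R) = (0.1304,-0.0669,0.9892)
R[0][0] = 0.1304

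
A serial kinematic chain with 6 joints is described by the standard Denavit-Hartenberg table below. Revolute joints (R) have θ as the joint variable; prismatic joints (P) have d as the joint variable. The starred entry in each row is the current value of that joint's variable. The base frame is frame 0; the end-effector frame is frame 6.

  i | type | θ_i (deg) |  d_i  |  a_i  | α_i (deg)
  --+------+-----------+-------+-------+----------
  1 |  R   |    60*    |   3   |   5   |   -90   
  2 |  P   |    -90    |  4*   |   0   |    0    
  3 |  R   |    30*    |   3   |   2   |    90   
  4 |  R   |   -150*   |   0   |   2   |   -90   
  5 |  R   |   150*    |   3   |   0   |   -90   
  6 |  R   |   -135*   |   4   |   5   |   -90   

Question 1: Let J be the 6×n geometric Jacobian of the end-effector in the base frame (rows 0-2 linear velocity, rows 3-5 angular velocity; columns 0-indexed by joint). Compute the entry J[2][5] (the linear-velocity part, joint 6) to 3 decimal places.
axis z_5 = (-0.4833,-0.3370,0.8080); lever o_n−o_5 = (1.0580,-5.3530,3.3505)
cross product → J_v[:, 5] = (3.1961,2.4740,2.9434)
J_ω[:, 5] = z_5
entry J[2][5] = 2.9434

2.943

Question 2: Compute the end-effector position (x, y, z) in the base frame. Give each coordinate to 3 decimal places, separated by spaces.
1.054 1.444 7.882

after link 1: o_1 = (2.5000, 4.3301, 3.0000)
after link 2: o_2 = (-0.9641, 6.3301, 3.0000)
after link 3: o_3 = (-3.0622, 8.6962, 4.7321)
after link 4: o_4 = (-2.6292, 7.4462, 3.2321)
after link 5: o_5 = (-0.0042, 6.7966, 4.5311)
after link 6: o_6 = (1.0539, 1.4436, 7.8816)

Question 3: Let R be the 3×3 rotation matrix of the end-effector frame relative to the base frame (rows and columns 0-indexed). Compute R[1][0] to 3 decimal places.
End-effector x-axis (col 0 of R) = (0.5982,-0.8010,0.0237)
R[1][0] = -0.8010

-0.801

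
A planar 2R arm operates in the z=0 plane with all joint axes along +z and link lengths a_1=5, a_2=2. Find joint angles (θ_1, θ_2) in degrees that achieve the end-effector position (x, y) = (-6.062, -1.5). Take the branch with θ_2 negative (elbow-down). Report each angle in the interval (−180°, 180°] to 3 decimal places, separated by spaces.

cos θ_2 = (38.9978−5²−2²)/(2·5·2) = 0.4999; θ_2 = -60.0071° (elbow-down)
β = atan2(-1.5000,-6.0620) = -166.1017°; ψ = atan2(-1.7322,5.9998) = -16.1038°
θ_1 = β − ψ = -149.9980°

-149.998 -60.007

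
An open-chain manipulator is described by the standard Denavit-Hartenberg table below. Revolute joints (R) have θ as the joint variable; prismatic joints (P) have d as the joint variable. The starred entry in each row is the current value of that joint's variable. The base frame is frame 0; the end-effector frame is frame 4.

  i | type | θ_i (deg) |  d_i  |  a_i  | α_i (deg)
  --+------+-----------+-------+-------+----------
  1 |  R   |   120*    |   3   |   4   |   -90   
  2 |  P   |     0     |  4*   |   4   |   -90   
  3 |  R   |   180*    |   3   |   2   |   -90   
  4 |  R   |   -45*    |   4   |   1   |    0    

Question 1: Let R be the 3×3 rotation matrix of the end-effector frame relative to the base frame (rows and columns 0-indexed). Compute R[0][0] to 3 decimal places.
End-effector x-axis (col 0 of R) = (0.3536,-0.6124,-0.7071)
R[0][0] = 0.3536

0.354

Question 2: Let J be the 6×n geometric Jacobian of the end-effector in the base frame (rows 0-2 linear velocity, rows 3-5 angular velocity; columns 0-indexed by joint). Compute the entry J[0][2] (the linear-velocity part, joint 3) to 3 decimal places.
-4.344

axis z_2 = (-0.0000,-0.0000,-1.0000); lever o_n−o_2 = (-2.1105,-4.3444,-3.7071)
cross product → J_v[:, 2] = (-4.3444,2.1105,0.0000)
J_ω[:, 2] = z_2
entry J[0][2] = -4.3444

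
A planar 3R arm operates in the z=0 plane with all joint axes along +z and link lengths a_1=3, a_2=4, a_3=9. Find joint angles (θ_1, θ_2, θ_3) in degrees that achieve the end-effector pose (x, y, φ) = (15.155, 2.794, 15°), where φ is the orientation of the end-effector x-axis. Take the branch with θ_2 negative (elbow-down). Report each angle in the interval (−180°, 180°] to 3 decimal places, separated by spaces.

wrist centre = target − a_3·(cos φ, sin φ) = (6.4617, 0.4646)
cos θ_2 = (41.9690−3²−4²)/(2·3·4) = 0.7070; θ_2 = -45.0052° (elbow-down)
β = atan2(0.4646,6.4617) = 4.1128°; ψ = atan2(-2.8287,5.8282) = -25.8895°
θ_1 = β − ψ = 30.0023°
θ_3 = φ − θ_1 − θ_2 = 30.0029° (wrapped to (-180°,180°])

30.002 -45.005 30.003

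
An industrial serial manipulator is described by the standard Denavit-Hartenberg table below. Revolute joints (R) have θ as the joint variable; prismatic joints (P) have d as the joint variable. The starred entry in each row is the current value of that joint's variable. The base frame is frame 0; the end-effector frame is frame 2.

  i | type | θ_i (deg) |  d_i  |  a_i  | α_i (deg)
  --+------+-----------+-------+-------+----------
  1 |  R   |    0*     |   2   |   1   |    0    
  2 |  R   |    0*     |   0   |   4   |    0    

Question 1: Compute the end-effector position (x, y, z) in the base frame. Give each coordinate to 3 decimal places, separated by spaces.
after link 1: o_1 = (1.0000, 0.0000, 2.0000)
after link 2: o_2 = (5.0000, 0.0000, 2.0000)

5.000 0.000 2.000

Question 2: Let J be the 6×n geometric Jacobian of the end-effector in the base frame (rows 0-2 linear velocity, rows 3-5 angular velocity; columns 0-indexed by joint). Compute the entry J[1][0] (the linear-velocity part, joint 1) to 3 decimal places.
axis z_0 = ẑ; lever o_n−o_0 = (5.0000,0.0000,2.0000)
cross product → J_v[:, 0] = (0.0000,5.0000,0.0000)
J_ω[:, 0] = z_0
entry J[1][0] = 5.0000

5.000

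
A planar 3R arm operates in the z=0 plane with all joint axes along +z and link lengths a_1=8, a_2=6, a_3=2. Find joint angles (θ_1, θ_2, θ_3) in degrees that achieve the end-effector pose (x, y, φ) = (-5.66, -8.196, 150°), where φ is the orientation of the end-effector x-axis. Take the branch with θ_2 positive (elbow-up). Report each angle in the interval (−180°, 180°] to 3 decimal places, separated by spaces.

-150.000 90.003 -150.003

wrist centre = target − a_3·(cos φ, sin φ) = (-3.9279, -9.1960)
cos θ_2 = (99.9952−8²−6²)/(2·8·6) = -0.0000; θ_2 = 90.0029° (elbow-up)
β = atan2(-9.1960,-3.9279) = -113.1291°; ψ = atan2(6.0000,7.9997) = 36.8709°
θ_1 = β − ψ = -150.0000°
θ_3 = φ − θ_1 − θ_2 = -150.0028° (wrapped to (-180°,180°])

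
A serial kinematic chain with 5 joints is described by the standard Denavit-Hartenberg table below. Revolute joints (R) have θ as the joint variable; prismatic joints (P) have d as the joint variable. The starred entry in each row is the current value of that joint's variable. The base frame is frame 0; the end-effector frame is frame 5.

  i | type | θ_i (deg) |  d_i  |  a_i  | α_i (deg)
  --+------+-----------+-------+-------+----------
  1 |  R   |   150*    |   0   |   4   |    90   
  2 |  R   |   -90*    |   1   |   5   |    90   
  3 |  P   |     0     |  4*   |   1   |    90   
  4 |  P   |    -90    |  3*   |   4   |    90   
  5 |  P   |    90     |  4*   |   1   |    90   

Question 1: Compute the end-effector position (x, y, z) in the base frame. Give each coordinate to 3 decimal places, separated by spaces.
after link 1: o_1 = (-3.4641, 2.0000, 0.0000)
after link 2: o_2 = (-2.9641, 2.8660, -5.0000)
after link 3: o_3 = (0.5000, 0.8660, -6.0000)
after link 4: o_4 = (-4.4641, 0.2679, -6.0000)
after link 5: o_5 = (-4.9641, -0.5981, -2.0000)

-4.964 -0.598 -2.000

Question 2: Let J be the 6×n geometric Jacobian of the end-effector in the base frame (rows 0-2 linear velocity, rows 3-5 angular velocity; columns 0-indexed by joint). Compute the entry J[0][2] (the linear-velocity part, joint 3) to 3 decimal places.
prismatic axis z_2 = (0.8660,-0.5000,-0.0000)
J_v[:, 2] = z_2; J_ω[:, 2] = (0,0,0)
entry J[0][2] = 0.8660

0.866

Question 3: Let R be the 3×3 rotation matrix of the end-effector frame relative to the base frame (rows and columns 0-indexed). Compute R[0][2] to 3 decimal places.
-0.866

End-effector z-axis (col 2 of R) = (-0.8660,0.5000,0.0000)
R[0][2] = -0.8660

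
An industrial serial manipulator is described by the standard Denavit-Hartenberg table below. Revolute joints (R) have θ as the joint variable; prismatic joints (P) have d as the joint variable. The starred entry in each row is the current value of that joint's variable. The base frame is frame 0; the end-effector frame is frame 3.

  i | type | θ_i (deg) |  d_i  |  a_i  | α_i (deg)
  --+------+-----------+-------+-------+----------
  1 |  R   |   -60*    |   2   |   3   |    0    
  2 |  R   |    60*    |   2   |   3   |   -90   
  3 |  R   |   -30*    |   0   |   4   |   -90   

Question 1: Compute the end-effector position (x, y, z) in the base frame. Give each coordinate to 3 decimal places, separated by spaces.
after link 1: o_1 = (1.5000, -2.5981, 2.0000)
after link 2: o_2 = (4.5000, -2.5981, 4.0000)
after link 3: o_3 = (7.9641, -2.5981, 6.0000)

7.964 -2.598 6.000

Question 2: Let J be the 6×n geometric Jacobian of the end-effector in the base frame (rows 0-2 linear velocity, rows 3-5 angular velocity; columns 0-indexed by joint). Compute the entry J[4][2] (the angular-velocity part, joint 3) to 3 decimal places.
1.000

axis z_2 = (0.0000,1.0000,0.0000); lever o_n−o_2 = (3.4641,0.0000,2.0000)
cross product → J_v[:, 2] = (2.0000,0.0000,-3.4641)
J_ω[:, 2] = z_2
entry J[4][2] = 1.0000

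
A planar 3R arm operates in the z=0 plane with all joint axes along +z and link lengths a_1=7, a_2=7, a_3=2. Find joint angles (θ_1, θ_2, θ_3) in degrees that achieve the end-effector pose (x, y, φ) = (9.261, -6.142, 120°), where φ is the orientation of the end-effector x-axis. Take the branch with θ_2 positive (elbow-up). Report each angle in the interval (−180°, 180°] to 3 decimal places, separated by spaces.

wrist centre = target − a_3·(cos φ, sin φ) = (10.2610, -7.8741)
cos θ_2 = (167.2888−7²−7²)/(2·7·7) = 0.7070; θ_2 = 45.0063° (elbow-up)
β = atan2(-7.8741,10.2610) = -37.5018°; ψ = atan2(4.9503,11.9492) = 22.5032°
θ_1 = β − ψ = -60.0050°
θ_3 = φ − θ_1 − θ_2 = 134.9986° (wrapped to (-180°,180°])

-60.005 45.006 134.999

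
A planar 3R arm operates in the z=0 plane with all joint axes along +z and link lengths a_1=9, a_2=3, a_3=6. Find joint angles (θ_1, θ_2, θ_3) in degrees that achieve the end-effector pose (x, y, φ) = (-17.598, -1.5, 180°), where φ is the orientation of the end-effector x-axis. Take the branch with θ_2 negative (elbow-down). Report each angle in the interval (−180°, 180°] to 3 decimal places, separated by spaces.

-165.261 -30.004 15.264

wrist centre = target − a_3·(cos φ, sin φ) = (-11.5980, -1.5000)
cos θ_2 = (136.7636−9²−3²)/(2·9·3) = 0.8660; θ_2 = -30.0038° (elbow-down)
β = atan2(-1.5000,-11.5980) = -172.6307°; ψ = atan2(-1.5002,11.5980) = -7.3701°
θ_1 = β − ψ = -165.2605°
θ_3 = φ − θ_1 − θ_2 = 15.2643° (wrapped to (-180°,180°])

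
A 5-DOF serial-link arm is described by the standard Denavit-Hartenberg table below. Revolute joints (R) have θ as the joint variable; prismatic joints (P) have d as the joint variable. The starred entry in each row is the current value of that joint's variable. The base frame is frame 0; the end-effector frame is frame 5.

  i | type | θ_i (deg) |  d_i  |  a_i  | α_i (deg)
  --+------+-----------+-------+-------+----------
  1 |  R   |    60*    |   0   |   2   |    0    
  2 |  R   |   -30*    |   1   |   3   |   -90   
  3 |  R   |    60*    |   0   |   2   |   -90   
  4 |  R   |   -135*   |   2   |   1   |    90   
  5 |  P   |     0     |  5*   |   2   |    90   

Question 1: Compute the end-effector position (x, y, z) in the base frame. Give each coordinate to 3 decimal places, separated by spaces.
1.222 0.227 3.167

after link 1: o_1 = (1.0000, 1.7321, 0.0000)
after link 2: o_2 = (3.5981, 3.2321, 1.0000)
after link 3: o_3 = (4.4641, 3.7321, -0.7321)
after link 4: o_4 = (2.3044, 3.3016, -1.1197)
after link 5: o_5 = (1.2217, 0.2271, 3.1669)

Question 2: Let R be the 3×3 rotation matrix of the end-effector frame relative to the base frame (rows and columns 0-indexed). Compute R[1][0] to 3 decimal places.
0.436

End-effector x-axis (col 0 of R) = (-0.6597,0.4356,0.6124)
R[1][0] = 0.4356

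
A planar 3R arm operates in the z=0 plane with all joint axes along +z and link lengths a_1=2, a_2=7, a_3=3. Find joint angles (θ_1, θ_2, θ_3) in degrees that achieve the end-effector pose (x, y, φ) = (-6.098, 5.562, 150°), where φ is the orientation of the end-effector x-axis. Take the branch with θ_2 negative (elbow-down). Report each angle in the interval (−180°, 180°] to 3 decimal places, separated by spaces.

-89.989 -150.008 29.997

wrist centre = target − a_3·(cos φ, sin φ) = (-3.4999, 4.0620)
cos θ_2 = (28.7493−2²−7²)/(2·2·7) = -0.8661; θ_2 = -150.0081° (elbow-down)
β = atan2(4.0620,-3.4999) = 130.7490°; ψ = atan2(-3.4991,-4.0627) = -139.2620°
θ_1 = β − ψ = 270.0110°
θ_3 = φ − θ_1 − θ_2 = 29.9971° (wrapped to (-180°,180°])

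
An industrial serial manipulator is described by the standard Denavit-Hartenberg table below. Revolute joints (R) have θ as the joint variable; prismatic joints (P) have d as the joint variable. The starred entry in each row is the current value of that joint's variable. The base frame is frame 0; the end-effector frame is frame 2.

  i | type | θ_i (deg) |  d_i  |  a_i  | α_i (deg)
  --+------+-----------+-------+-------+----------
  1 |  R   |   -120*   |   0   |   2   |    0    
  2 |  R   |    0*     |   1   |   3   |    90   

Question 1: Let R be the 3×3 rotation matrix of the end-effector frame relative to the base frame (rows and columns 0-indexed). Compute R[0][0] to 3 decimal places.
-0.500

End-effector x-axis (col 0 of R) = (-0.5000,-0.8660,0.0000)
R[0][0] = -0.5000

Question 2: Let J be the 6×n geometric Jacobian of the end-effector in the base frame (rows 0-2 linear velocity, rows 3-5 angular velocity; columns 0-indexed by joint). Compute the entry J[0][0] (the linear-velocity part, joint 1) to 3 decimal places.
4.330

axis z_0 = ẑ; lever o_n−o_0 = (-2.5000,-4.3301,1.0000)
cross product → J_v[:, 0] = (4.3301,-2.5000,0.0000)
J_ω[:, 0] = z_0
entry J[0][0] = 4.3301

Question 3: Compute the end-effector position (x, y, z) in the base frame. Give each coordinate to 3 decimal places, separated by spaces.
-2.500 -4.330 1.000

after link 1: o_1 = (-1.0000, -1.7321, 0.0000)
after link 2: o_2 = (-2.5000, -4.3301, 1.0000)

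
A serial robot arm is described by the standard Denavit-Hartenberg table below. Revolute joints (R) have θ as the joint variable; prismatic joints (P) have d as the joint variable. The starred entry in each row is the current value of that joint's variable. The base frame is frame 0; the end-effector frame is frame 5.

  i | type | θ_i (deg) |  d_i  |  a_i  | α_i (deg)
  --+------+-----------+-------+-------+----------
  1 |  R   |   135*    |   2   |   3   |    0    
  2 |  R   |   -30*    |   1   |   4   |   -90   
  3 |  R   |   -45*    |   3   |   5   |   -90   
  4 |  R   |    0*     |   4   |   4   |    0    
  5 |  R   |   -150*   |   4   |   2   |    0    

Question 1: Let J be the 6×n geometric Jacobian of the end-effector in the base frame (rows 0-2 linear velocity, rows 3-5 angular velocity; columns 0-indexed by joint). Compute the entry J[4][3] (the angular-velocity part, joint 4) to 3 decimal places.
0.683

axis z_3 = (-0.1830,0.6830,-0.7071); lever o_n−o_3 = (-2.8451,6.7543,-4.0532)
cross product → J_v[:, 3] = (2.0077,1.2700,0.7071)
J_ω[:, 3] = z_3
entry J[4][3] = 0.6830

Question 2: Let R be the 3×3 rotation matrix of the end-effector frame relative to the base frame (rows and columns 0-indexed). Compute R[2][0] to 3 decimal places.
End-effector x-axis (col 0 of R) = (-0.3245,-0.7209,-0.6124)
R[2][0] = -0.6124

-0.612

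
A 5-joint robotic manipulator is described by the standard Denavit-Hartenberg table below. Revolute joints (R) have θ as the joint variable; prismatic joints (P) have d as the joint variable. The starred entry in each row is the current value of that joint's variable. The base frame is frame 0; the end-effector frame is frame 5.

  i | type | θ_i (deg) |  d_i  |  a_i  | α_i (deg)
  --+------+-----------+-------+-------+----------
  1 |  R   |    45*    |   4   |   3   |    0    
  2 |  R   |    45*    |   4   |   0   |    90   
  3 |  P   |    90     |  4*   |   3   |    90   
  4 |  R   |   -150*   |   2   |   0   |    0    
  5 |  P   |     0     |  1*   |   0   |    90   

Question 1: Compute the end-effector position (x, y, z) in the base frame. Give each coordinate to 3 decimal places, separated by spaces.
after link 1: o_1 = (2.1213, 2.1213, 4.0000)
after link 2: o_2 = (2.1213, 2.1213, 8.0000)
after link 3: o_3 = (6.1213, 2.1213, 11.0000)
after link 4: o_4 = (6.1213, 4.1213, 11.0000)
after link 5: o_5 = (6.1213, 5.1213, 11.0000)

6.121 5.121 11.000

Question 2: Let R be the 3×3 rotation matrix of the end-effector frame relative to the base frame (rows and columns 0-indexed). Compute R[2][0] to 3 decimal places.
-0.866

End-effector x-axis (col 0 of R) = (-0.5000,0.0000,-0.8660)
R[2][0] = -0.8660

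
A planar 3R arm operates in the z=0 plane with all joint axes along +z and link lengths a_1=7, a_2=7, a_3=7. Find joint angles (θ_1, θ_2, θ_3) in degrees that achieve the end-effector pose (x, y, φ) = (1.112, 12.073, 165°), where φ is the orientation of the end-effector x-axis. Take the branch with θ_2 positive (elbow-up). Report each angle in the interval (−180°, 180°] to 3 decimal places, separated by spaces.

29.996 45.009 89.994

wrist centre = target − a_3·(cos φ, sin φ) = (7.8735, 10.2613)
cos θ_2 = (167.2853−7²−7²)/(2·7·7) = 0.7070; θ_2 = 45.0092° (elbow-up)
β = atan2(10.2613,7.8735) = 52.5009°; ψ = atan2(4.9505,11.9489) = 22.5046°
θ_1 = β − ψ = 29.9963°
θ_3 = φ − θ_1 − θ_2 = 89.9944° (wrapped to (-180°,180°])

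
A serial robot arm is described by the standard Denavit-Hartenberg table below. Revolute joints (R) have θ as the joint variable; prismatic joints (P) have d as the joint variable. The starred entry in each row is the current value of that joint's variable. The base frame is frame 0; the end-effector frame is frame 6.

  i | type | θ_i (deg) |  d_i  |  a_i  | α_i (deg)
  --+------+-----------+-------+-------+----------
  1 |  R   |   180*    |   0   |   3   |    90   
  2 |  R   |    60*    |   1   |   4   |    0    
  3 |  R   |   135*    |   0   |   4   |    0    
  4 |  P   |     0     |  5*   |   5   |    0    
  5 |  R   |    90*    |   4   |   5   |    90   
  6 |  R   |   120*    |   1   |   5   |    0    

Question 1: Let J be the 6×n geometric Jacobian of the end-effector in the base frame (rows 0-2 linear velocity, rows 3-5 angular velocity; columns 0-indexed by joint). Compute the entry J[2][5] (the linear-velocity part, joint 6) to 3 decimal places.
axis z_5 = (0.9659,-0.0000,-0.2588); lever o_n−o_5 = (1.6130,4.3301,2.1560)
cross product → J_v[:, 5] = (1.1207,-2.5000,4.1826)
J_ω[:, 5] = z_5
entry J[2][5] = 4.1826

4.183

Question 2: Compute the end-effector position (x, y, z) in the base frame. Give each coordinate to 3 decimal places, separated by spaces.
4.012 14.330 -1.539

after link 1: o_1 = (-3.0000, 0.0000, 0.0000)
after link 2: o_2 = (-5.0000, 1.0000, 3.4641)
after link 3: o_3 = (-1.1363, 1.0000, 2.4288)
after link 4: o_4 = (3.6933, 6.0000, 1.1347)
after link 5: o_5 = (2.3992, 10.0000, -3.6949)
after link 6: o_6 = (4.0122, 14.3301, -1.5389)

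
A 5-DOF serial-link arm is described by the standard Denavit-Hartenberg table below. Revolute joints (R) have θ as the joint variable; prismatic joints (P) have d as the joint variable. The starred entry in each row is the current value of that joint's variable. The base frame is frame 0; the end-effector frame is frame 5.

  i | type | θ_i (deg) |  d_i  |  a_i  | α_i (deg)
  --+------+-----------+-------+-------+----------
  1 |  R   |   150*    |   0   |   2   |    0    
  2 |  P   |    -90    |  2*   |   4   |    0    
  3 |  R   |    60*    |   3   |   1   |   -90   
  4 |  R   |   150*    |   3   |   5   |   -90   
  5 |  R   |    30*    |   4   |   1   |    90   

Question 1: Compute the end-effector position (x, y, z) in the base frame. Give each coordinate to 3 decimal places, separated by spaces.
after link 1: o_1 = (-1.7321, 1.0000, 0.0000)
after link 2: o_2 = (0.2679, 4.4641, 2.0000)
after link 3: o_3 = (-0.2321, 5.3301, 5.0000)
after link 4: o_4 = (-0.6651, 0.0801, 2.5000)
after link 5: o_5 = (1.1429, -2.0514, 5.5311)

1.143 -2.051 5.531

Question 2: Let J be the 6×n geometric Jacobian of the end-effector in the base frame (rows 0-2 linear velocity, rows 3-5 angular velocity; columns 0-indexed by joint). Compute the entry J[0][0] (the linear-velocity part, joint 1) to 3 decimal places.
2.051

axis z_0 = ẑ; lever o_n−o_0 = (1.1429,-2.0514,5.5311)
cross product → J_v[:, 0] = (2.0514,1.1429,-0.0000)
J_ω[:, 0] = z_0
entry J[0][0] = 2.0514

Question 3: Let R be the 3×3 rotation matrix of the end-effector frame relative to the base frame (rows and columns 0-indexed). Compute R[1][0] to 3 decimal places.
End-effector x-axis (col 0 of R) = (0.8080,-0.3995,-0.4330)
R[1][0] = -0.3995

-0.400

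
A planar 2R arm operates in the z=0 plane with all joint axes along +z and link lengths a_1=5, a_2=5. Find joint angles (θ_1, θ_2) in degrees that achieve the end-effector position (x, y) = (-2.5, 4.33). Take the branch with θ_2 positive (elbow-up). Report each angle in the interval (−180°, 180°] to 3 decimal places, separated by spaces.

cos θ_2 = (24.9989−5²−5²)/(2·5·5) = -0.5000; θ_2 = 120.0015° (elbow-up)
β = atan2(4.3300,-2.5000) = 120.0007°; ψ = atan2(4.3301,2.4999) = 60.0007°
θ_1 = β − ψ = 60.0000°

60.000 120.001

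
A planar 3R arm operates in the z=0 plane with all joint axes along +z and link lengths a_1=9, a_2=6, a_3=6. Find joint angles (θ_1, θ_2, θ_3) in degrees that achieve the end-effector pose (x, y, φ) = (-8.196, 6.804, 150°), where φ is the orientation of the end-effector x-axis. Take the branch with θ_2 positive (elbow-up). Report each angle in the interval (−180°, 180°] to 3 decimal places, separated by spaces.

89.997 150.000 -89.997

wrist centre = target − a_3·(cos φ, sin φ) = (-2.9998, 3.8040)
cos θ_2 = (23.4695−9²−6²)/(2·9·6) = -0.8660; θ_2 = 149.9997° (elbow-up)
β = atan2(3.8040,-2.9998) = 128.2594°; ψ = atan2(3.0000,3.8039) = 38.2621°
θ_1 = β − ψ = 89.9973°
θ_3 = φ − θ_1 − θ_2 = -89.9971° (wrapped to (-180°,180°])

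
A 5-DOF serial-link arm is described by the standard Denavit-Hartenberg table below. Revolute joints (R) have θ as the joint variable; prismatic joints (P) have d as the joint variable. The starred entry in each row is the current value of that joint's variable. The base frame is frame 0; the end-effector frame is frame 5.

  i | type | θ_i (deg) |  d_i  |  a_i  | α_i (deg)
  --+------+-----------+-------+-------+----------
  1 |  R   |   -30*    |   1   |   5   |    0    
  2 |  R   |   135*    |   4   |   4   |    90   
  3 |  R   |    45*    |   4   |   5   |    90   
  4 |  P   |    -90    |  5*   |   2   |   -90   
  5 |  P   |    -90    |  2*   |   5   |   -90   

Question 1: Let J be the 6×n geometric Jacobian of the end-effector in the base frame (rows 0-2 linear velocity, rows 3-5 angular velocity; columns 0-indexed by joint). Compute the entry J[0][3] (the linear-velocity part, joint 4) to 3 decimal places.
prismatic axis z_3 = (-0.1830,0.6830,-0.7071)
J_v[:, 3] = z_3; J_ω[:, 3] = (0,0,0)
entry J[0][3] = -0.1830

-0.183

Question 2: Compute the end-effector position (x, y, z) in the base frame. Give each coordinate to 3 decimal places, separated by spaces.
2.115 13.493 2.879

after link 1: o_1 = (4.3301, -2.5000, 1.0000)
after link 2: o_2 = (3.2949, 1.3637, 5.0000)
after link 3: o_3 = (6.2435, 5.8140, 8.5355)
after link 4: o_4 = (3.3966, 8.7115, 5.0000)
after link 5: o_5 = (2.1155, 13.4926, 2.8787)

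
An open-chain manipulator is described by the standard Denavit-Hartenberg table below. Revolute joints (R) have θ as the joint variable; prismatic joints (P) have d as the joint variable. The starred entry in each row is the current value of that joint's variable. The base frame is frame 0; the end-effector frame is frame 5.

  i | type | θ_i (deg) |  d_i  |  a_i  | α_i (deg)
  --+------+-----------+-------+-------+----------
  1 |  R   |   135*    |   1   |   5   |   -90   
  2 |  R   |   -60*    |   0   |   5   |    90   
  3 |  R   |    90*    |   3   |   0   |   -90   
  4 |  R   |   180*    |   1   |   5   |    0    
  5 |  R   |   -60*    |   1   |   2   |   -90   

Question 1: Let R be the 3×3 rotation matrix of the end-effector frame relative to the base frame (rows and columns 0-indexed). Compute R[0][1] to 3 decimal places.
End-effector y-axis (col 1 of R) = (-0.3536,0.3536,0.8660)
R[0][1] = -0.3536

-0.354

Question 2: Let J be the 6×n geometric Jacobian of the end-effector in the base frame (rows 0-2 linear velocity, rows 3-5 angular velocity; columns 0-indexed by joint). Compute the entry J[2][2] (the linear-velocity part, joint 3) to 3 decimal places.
axis z_2 = (0.6124,-0.6124,0.5000); lever o_n−o_2 = (5.7262,2.7591,-1.0981)
cross product → J_v[:, 2] = (-0.7071,3.5355,5.1962)
J_ω[:, 2] = z_2
entry J[2][2] = 5.1962

5.196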